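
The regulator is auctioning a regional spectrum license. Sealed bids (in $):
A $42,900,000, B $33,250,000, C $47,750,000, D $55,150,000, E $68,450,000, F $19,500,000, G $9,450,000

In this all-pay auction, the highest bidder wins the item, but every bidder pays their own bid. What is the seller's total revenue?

Total revenue: $276,450,000

Sorting bids: 68,450,000 (E) > 55,150,000 (D) > 47,750,000 (C) > 42,900,000 (A) > 33,250,000 (B) > 19,500,000 (F) > …
E wins with the top bid; all bids are sunk regardless.
Every bidder forfeits their bid regardless of winning.
Revenue = 42,900,000 + 33,250,000 + 47,750,000 + 55,150,000 + 68,450,000 + 19,500,000 + 9,450,000 = $276,450,000.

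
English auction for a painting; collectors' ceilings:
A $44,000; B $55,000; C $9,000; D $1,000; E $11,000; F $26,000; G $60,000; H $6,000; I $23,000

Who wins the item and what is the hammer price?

G wins at $55,000

Limits ranked: 60,000 (G) > 55,000 (B) > 44,000 (A) > 26,000 (F) > 23,000 (I) > 11,000 (E) > …
Once the price passes $55,000, only G is left; the hammer falls at B's limit of $55,000.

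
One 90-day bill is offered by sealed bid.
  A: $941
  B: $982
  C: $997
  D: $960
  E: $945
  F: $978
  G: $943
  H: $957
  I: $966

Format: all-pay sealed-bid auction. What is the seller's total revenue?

Total revenue: $8,669

All-pay sealed-bid auction: the highest bidder wins the item, but every bidder pays their own bid.
Bids ranked: 997 (C) > 982 (B) > 978 (F) > 966 (I) > 960 (D) > 957 (H) > …
Every bidder forfeits their bid regardless of winning.
Revenue = 941 + 982 + 997 + 960 + 945 + 978 + 943 + 957 + 966 = $8,669.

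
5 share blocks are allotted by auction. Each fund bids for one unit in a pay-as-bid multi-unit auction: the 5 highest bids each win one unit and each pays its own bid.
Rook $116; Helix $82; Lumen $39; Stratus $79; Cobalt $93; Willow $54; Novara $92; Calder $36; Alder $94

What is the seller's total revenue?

Total revenue: $477

Ordering the bids: 116 (Rook), 94 (Alder), 93 (Cobalt), 92 (Novara), 82 (Helix), 79 (Stratus), 54 (Willow), …
The 5 highest are Rook, Alder, Cobalt, Novara, Helix.
Total revenue = 116 + 94 + 93 + 92 + 82 = $477.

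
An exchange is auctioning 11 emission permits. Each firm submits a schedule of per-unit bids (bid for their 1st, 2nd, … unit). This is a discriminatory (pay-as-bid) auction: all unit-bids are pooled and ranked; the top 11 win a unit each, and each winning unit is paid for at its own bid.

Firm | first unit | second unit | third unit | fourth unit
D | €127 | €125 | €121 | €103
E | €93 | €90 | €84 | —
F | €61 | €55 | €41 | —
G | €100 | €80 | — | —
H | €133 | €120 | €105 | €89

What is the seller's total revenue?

Pooled unit-bids ranked (top 11): 133 (H-1), 127 (D-1), 125 (D-2), 121 (D-3), 120 (H-2), 105 (H-3), 103 (D-4), 100 (G-1), 93 (E-1), 90 (E-2), 89 (H-4)
Next rejected bid: €84 (not a price — pay-as-bid).
Each winning unit pays its own bid.
Revenue = 133 + 127 + 125 + 121 + 120 + 105 + 103 + 100 + 93 + 90 + 89 = €1,206.

Total revenue: €1,206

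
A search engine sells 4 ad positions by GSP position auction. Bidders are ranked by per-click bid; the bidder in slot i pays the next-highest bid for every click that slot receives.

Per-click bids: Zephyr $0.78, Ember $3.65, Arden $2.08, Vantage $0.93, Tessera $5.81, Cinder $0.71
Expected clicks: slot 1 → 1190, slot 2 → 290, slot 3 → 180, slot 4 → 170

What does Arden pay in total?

Arden pays $167.40

Per-click bids in order: $5.81 (Tessera) > $3.65 (Ember) > $2.08 (Arden) > $0.93 (Vantage) > $0.78 (Zephyr) > …
Arden holds slot 3 → pays next bid $0.93 × 180 clicks = $167.40.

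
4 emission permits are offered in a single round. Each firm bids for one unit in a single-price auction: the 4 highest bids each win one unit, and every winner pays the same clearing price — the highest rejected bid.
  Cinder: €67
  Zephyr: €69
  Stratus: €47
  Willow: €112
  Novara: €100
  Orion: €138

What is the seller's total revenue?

Sorting: 138 (Orion), 112 (Willow), 100 (Novara), 69 (Zephyr), 67 (Cinder), 47 (Stratus)
The 4 highest are Orion, Willow, Novara, Zephyr.
Highest unsuccessful bid: €67 → clearing price.
Total revenue = 4 × €67 = €268.

Total revenue: €268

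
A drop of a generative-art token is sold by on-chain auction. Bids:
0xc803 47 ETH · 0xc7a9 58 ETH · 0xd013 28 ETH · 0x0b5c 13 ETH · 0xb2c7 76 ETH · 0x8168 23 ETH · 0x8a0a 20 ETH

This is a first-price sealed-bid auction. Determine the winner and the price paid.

0xb2c7 pays 76 ETH

Bids ranked: 76 (0xb2c7) > 58 (0xc7a9) > 47 (0xc803) > 28 (0xd013) > 23 (0x8168) > 20 (0x8a0a) > …
0xb2c7 has the highest bid and pays exactly that: 76 ETH.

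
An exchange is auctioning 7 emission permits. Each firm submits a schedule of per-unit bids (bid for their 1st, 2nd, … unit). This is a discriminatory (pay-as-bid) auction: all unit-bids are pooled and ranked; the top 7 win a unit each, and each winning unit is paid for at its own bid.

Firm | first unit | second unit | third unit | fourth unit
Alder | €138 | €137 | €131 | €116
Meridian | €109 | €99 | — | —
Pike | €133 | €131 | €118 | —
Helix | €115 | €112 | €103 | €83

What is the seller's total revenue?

Total revenue: €904

Pooled unit-bids ranked (top 7): 138 (Alder-1), 137 (Alder-2), 133 (Pike-1), 131 (Alder-3), 131 (Pike-2), 118 (Pike-3), 116 (Alder-4)
Next rejected bid: €115 (not a price — pay-as-bid).
Each winning unit pays its own bid.
Revenue = 138 + 137 + 133 + 131 + 131 + 118 + 116 = €904.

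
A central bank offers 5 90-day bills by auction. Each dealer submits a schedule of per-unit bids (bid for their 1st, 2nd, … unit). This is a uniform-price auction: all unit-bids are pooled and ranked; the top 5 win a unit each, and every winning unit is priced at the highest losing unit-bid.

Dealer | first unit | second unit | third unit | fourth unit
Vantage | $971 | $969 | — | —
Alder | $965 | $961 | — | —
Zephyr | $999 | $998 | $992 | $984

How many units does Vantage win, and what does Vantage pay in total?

Vantage: 1 unit, pays $969

Merging the schedules and taking the best 5: 999 (Zephyr-1), 998 (Zephyr-2), 992 (Zephyr-3), 984 (Zephyr-4), 971 (Vantage-1)
The (k+1)-th unit-bid is $969.
Vantage wins 1 unit(s) at $969 each.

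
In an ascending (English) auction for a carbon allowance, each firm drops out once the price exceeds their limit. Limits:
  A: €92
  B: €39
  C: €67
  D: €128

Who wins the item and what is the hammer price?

Rule: the price rises until one bidder remains; the winner pays the price at which the last rival dropped out.
Limits in order: 128 (D) > 92 (A) > 67 (C) > 39 (B)
Bidding ends when A exits at €92; D takes it.

D wins at €92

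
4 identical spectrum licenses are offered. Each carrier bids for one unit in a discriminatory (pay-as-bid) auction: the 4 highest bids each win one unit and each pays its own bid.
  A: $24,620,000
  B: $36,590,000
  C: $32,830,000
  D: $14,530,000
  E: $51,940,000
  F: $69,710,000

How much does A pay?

Bids ranked high→low: 69,710,000 (F), 51,940,000 (E), 36,590,000 (B), 32,830,000 (C), 24,620,000 (A), 14,530,000 (D)
The 4 highest are F, E, B, C.
A does not win → $0.

A pays $0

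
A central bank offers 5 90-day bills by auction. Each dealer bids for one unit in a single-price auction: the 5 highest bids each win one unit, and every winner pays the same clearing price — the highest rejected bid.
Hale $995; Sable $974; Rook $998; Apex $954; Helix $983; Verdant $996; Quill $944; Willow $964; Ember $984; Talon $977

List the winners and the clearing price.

Ordering the bids: 998 (Rook), 996 (Verdant), 995 (Hale), 984 (Ember), 983 (Helix), 977 (Talon), 974 (Sable), …
The 5 highest are Rook, Verdant, Hale, Ember, Helix.
First losing bid is Talon's $977, which sets the uniform price.

Rook, Verdant, Hale, Ember, Helix; each pays $977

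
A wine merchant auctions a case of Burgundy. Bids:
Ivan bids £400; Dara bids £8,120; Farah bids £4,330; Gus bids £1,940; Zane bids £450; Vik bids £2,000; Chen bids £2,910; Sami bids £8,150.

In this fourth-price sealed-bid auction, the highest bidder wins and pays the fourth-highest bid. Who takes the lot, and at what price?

Bids in order: 8,150 (Sami) > 8,120 (Dara) > 4,330 (Farah) > 2,910 (Chen) > 2,000 (Vik) > 1,940 (Gus) > …
Sami is highest; pays the fourth-highest bid, £2,910.

Sami pays £2,910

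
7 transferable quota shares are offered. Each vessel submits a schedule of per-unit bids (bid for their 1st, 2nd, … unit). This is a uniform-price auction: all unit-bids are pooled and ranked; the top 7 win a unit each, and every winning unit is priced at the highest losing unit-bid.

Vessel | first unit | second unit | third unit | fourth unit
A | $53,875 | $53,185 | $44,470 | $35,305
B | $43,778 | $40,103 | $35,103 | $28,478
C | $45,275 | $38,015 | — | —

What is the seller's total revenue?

Total revenue: $247,135

Pooled unit-bids ranked (top 7): 53,875 (A-1), 53,185 (A-2), 45,275 (C-1), 44,470 (A-3), 43,778 (B-1), 40,103 (B-2), 38,015 (C-2)
The (k+1)-th unit-bid is $35,305.
Allocation: A 3, B 2, C 2. Every unit priced at $35,305.
Revenue = 7 × 35,305 = $247,135.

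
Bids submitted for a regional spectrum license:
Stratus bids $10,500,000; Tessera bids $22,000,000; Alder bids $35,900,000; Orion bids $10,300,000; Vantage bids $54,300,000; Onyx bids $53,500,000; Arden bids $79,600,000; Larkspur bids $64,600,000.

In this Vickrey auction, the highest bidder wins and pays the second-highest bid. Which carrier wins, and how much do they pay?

Sorting bids: 79,600,000 (Arden) > 64,600,000 (Larkspur) > 54,300,000 (Vantage) > 53,500,000 (Onyx) > 35,900,000 (Alder) > 22,000,000 (Tessera) > …
Arden is highest; pays the second-highest bid, $64,600,000.

Arden pays $64,600,000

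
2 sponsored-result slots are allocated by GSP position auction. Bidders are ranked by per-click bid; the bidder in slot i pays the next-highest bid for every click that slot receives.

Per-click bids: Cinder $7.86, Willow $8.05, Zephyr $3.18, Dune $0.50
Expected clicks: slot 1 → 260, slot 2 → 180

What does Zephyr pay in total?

Ranked by bid: $8.05 (Willow) > $7.86 (Cinder) > $3.18 (Zephyr) > …
Zephyr ranks below slot 2 → no slot, pays nothing.

Zephyr pays $0.00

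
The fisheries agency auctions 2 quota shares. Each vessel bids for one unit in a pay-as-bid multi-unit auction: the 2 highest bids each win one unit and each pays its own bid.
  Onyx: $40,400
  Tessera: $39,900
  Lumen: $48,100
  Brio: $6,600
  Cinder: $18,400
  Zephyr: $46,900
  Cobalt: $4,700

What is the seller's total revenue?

Total revenue: $95,000

Ordering the bids: 48,100 (Lumen), 46,900 (Zephyr), 40,400 (Onyx), 39,900 (Tessera), …
Winners (2 units): Lumen, Zephyr.
Total revenue = 48,100 + 46,900 = $95,000.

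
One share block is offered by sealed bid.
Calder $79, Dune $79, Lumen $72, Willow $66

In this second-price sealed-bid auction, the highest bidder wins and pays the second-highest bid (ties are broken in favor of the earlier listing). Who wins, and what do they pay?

Second-price sealed-bid auction: the highest bidder wins and pays the second-highest bid.
Bids in order: 79 (Calder) > 79 (Dune) > 72 (Lumen) > 66 (Willow)
Calder and Dune tie at $79; tie-break gives it to Calder.
Calder wins with the highest bid; price is set by the runner-up at $79.

Calder pays $79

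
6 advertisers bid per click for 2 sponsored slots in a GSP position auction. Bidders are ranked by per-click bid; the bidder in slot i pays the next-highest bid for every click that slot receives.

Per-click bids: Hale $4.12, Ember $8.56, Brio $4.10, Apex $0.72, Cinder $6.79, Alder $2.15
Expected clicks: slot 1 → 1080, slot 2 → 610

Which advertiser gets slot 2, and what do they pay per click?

Sorting advertisers: $8.56 (Ember) > $6.79 (Cinder) > $4.12 (Hale) > …
Slot 2 goes to the second-ranked bidder, Cinder, who pays the next bid down: $4.12/click.

Cinder; $4.12 per click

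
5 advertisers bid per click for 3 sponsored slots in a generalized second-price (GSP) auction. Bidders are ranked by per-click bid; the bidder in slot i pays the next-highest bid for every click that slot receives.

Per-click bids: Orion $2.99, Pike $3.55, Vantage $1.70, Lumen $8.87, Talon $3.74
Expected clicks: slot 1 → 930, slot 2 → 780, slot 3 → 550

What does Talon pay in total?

Talon pays $2769.00

Sorting advertisers: $8.87 (Lumen) > $3.74 (Talon) > $3.55 (Pike) > $2.99 (Orion) > …
Talon holds slot 2 → pays next bid $3.55 × 780 clicks = $2769.00.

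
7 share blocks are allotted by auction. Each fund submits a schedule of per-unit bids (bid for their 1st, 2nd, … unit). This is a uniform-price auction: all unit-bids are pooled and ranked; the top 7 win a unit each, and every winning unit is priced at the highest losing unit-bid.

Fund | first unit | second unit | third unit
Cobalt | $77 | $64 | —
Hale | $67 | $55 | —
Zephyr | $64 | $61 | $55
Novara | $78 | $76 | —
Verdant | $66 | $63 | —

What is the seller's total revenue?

Pooled unit-bids ranked (top 7): 78 (Novara-1), 77 (Cobalt-1), 76 (Novara-2), 67 (Hale-1), 66 (Verdant-1), 64 (Cobalt-2), 64 (Zephyr-1)
First bid not allocated: $63.
Allocation: Cobalt 2, Hale 1, Novara 2, Verdant 1, Zephyr 1. Every unit priced at $63.
Revenue = 7 × 63 = $441.

Total revenue: $441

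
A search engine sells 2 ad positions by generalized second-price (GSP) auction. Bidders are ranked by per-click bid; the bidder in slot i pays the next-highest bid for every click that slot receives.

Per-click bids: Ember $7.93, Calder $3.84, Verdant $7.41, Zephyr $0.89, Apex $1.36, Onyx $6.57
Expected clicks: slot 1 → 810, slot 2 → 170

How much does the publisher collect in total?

Per-click bids in order: $7.93 (Ember) > $7.41 (Verdant) > $6.57 (Onyx) > …
Slot 1: Ember pays $7.41 × 810 = $6002.10
Slot 2: Verdant pays $6.57 × 170 = $1116.90
Total = $7119.00

Total revenue: $7119.00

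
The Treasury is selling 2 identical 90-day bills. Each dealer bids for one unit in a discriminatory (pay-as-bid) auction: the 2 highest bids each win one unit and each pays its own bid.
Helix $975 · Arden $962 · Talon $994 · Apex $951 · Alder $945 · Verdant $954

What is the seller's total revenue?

Total revenue: $1,969

Bids ranked high→low: 994 (Talon), 975 (Helix), 962 (Arden), 954 (Verdant), …
Top 2: Talon, Helix.
Total revenue = 994 + 975 = $1,969.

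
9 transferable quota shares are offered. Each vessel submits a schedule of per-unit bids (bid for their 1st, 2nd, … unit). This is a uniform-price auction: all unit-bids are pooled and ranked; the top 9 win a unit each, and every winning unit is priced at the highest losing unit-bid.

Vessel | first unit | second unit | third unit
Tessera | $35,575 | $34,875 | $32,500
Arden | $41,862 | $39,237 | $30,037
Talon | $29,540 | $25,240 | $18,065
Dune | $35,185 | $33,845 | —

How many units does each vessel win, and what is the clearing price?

Merging the schedules and taking the best 9: 41,862 (Arden-1), 39,237 (Arden-2), 35,575 (Tessera-1), 35,185 (Dune-1), 34,875 (Tessera-2), 33,845 (Dune-2), 32,500 (Tessera-3), 30,037 (Arden-3), 29,540 (Talon-1)
The (k+1)-th unit-bid is $25,240.
Allocation: Arden 3, Dune 2, Talon 1, Tessera 3.

Arden 3, Dune 2, Talon 1, Tessera 3; clearing price $25,240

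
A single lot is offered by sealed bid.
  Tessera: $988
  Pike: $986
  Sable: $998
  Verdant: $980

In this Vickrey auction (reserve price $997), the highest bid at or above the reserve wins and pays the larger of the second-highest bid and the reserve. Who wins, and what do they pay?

Sable pays $997

Bids in order: 998 (Sable) > 988 (Tessera) > 986 (Pike) > 980 (Verdant)
Highest eligible bid: Sable at $998.
Second-highest bid $988 is below the reserve $997, so the reserve binds → payment $997.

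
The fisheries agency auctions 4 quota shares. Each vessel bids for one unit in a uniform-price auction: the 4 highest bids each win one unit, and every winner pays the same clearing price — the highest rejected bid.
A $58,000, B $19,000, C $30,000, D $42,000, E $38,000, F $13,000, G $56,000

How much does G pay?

Sorting: 58,000 (A), 56,000 (G), 42,000 (D), 38,000 (E), 30,000 (C), 19,000 (B), …
Winners (4 units): A, G, D, E.
Clearing price = highest rejected bid = $30,000.
G wins → pays $30,000.

G pays $30,000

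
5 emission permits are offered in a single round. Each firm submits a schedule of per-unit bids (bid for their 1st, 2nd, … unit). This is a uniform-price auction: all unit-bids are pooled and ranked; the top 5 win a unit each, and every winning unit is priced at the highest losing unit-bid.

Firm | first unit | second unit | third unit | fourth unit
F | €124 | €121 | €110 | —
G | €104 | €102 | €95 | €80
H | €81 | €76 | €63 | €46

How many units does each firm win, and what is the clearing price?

Pooled unit-bids ranked (top 5): 124 (F-1), 121 (F-2), 110 (F-3), 104 (G-1), 102 (G-2)
First bid not allocated: €95.
Allocation: F 3, G 2.

F 3, G 2; clearing price €95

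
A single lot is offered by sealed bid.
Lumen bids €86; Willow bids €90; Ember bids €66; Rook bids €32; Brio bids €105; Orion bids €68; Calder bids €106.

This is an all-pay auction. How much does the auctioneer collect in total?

Bids ranked: 106 (Calder) > 105 (Brio) > 90 (Willow) > 86 (Lumen) > 68 (Orion) > 66 (Ember) > …
Every bidder forfeits their bid regardless of winning.
Revenue = 86 + 90 + 66 + 32 + 105 + 68 + 106 = €553.

Total revenue: €553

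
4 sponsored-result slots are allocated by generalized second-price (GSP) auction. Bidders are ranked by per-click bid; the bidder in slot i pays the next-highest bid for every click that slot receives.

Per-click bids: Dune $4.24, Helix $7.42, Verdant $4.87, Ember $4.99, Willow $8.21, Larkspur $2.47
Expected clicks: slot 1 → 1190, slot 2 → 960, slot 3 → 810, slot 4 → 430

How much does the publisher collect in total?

Total revenue: $19388.10

Per-click bids in order: $8.21 (Willow) > $7.42 (Helix) > $4.99 (Ember) > $4.87 (Verdant) > $4.24 (Dune) > …
Slot 1: Willow pays $7.42 × 1190 = $8829.80
Slot 2: Helix pays $4.99 × 960 = $4790.40
Slot 3: Ember pays $4.87 × 810 = $3944.70
Slot 4: Verdant pays $4.24 × 430 = $1823.20
Total = $19388.10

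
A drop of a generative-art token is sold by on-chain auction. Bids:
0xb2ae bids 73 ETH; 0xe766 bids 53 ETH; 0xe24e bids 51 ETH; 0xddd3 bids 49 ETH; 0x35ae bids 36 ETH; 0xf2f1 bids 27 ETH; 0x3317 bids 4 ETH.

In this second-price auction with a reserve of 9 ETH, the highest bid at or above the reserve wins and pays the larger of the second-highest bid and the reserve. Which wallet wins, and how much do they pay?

Sorting bids: 73 (0xb2ae) > 53 (0xe766) > 51 (0xe24e) > 49 (0xddd3) > 36 (0x35ae) > 27 (0xf2f1) > …
0xb2ae has the top bid at or above the reserve (73 ETH).
Second-highest bid 53 ETH exceeds the reserve 9 ETH → payment 53 ETH.

0xb2ae pays 53 ETH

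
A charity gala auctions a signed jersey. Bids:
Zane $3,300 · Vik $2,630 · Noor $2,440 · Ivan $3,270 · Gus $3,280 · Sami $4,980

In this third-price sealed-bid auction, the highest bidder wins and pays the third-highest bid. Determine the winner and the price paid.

Sami pays $3,280

Third-price sealed-bid auction: the highest bidder wins and pays the third-highest bid.
Sorting bids: 4,980 (Sami) > 3,300 (Zane) > 3,280 (Gus) > 3,270 (Ivan) > 2,630 (Vik) > 2,440 (Noor)
Sami is highest; pays the third-highest bid, $3,280.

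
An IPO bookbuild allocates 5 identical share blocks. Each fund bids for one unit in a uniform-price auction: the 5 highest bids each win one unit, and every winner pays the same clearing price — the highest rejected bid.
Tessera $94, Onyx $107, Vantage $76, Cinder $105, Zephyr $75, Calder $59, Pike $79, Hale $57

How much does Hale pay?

Ordering the bids: 107 (Onyx), 105 (Cinder), 94 (Tessera), 79 (Pike), 76 (Vantage), 75 (Zephyr), 59 (Calder), …
The 5 highest are Onyx, Cinder, Tessera, Pike, Vantage.
First losing bid is Zephyr's $75, which sets the uniform price.
Hale does not win → pays $0.

Hale pays $0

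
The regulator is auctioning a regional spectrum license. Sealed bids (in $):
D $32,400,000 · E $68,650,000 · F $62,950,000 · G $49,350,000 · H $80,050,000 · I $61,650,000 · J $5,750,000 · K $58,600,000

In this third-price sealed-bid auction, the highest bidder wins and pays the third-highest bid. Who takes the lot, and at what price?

Bids in order: 80,050,000 (H) > 68,650,000 (E) > 62,950,000 (F) > 61,650,000 (I) > 58,600,000 (K) > 49,350,000 (G) > …
H is highest; pays the third-highest bid, $62,950,000.

H pays $62,950,000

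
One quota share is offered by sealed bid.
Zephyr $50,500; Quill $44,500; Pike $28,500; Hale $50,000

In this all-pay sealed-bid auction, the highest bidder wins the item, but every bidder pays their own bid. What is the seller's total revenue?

Bids ranked: 50,500 (Zephyr) > 50,000 (Hale) > 44,500 (Quill) > 28,500 (Pike)
Every bidder forfeits their bid regardless of winning.
Revenue = 50,500 + 44,500 + 28,500 + 50,000 = $173,500.

Total revenue: $173,500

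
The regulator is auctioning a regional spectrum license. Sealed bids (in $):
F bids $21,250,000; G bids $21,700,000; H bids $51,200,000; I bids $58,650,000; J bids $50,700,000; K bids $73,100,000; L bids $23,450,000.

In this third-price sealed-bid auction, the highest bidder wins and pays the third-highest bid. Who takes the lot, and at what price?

Bids ranked: 73,100,000 (K) > 58,650,000 (I) > 51,200,000 (H) > 50,700,000 (J) > 23,450,000 (L) > 21,700,000 (G) > …
K wins; payment is bid #3 in the ranking = $51,200,000.

K pays $51,200,000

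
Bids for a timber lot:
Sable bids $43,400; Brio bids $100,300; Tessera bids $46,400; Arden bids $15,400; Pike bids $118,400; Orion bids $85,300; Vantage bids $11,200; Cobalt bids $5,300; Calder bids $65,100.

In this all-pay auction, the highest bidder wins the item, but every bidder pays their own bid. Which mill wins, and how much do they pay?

Sorting bids: 118,400 (Pike) > 100,300 (Brio) > 85,300 (Orion) > 65,100 (Calder) > 46,400 (Tessera) > 43,400 (Sable) > …
Pike is highest and takes the item; every bidder forfeits their bid.

Pike pays $118,400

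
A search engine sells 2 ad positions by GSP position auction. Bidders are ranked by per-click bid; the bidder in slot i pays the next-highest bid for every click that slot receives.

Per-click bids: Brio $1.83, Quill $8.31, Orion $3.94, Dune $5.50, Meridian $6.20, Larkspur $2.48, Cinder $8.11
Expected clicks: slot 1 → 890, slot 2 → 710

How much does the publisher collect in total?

Sorting advertisers: $8.31 (Quill) > $8.11 (Cinder) > $6.20 (Meridian) > …
Slot 1: Quill pays $8.11 × 890 = $7217.90
Slot 2: Cinder pays $6.20 × 710 = $4402.00
Total = $11619.90

Total revenue: $11619.90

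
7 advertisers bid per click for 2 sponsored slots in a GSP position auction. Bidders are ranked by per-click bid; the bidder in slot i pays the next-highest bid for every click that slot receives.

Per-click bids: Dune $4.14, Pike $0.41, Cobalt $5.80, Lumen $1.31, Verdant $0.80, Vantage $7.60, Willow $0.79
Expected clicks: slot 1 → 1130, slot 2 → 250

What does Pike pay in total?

Per-click bids in order: $7.60 (Vantage) > $5.80 (Cobalt) > $4.14 (Dune) > …
Pike ranks below slot 2 → no slot, pays nothing.

Pike pays $0.00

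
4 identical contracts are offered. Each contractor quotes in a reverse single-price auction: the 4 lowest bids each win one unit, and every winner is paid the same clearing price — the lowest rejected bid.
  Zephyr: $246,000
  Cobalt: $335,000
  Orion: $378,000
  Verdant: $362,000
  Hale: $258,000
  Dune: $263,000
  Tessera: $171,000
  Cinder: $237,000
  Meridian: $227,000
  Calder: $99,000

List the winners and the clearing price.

Calder, Tessera, Meridian, Cinder; each is paid $246,000

Bids ranked low→high: 99,000 (Calder), 171,000 (Tessera), 227,000 (Meridian), 237,000 (Cinder), 246,000 (Zephyr), 258,000 (Hale), …
The 4 lowest are Calder, Tessera, Meridian, Cinder.
Lowest unsuccessful bid: $246,000 → clearing price.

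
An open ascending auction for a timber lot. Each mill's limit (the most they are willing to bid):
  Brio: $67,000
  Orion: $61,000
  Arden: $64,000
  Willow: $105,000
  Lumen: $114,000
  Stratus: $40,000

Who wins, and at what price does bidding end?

Lumen wins at $105,000

Limits in order: 114,000 (Lumen) > 105,000 (Willow) > 67,000 (Brio) > 64,000 (Arden) > 61,000 (Orion) > 40,000 (Stratus)
Willow is the last rival to drop out, at $105,000; Lumen remains and wins at that price.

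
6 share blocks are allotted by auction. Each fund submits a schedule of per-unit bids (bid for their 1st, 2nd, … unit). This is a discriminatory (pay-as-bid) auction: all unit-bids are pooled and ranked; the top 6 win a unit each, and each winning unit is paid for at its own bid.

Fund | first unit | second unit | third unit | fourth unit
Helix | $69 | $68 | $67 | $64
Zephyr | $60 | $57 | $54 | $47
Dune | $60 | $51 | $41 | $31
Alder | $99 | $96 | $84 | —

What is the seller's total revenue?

Total revenue: $483

Merging the schedules and taking the best 6: 99 (Alder-1), 96 (Alder-2), 84 (Alder-3), 69 (Helix-1), 68 (Helix-2), 67 (Helix-3)
Next rejected bid: $64 (not a price — pay-as-bid).
Each winning unit pays its own bid.
Revenue = 99 + 96 + 84 + 69 + 68 + 67 = $483.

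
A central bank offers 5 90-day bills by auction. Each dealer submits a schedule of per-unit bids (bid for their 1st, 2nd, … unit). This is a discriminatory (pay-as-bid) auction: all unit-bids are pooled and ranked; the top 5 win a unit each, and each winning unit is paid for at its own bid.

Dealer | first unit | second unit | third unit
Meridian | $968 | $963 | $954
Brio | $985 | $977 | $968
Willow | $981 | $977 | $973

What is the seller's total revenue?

Total revenue: $4,893

All unit-bids, highest first — top 5: 985 (Brio-1), 981 (Willow-1), 977 (Brio-2), 977 (Willow-2), 973 (Willow-3)
Next rejected bid: $968 (not a price — pay-as-bid).
Each winning unit pays its own bid.
Revenue = 985 + 981 + 977 + 977 + 973 = $4,893.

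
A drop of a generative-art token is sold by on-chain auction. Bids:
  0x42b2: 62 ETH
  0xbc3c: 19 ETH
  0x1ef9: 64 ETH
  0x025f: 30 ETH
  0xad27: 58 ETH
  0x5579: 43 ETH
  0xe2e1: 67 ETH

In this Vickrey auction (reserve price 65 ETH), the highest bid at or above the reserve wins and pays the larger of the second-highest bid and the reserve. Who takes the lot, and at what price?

Bids ranked: 67 (0xe2e1) > 64 (0x1ef9) > 62 (0x42b2) > 58 (0xad27) > 43 (0x5579) > 30 (0x025f) > …
0xe2e1 has the top bid at or above the reserve (67 ETH).
Second-highest bid 64 ETH is below the reserve 65 ETH, so the reserve binds → payment 65 ETH.

0xe2e1 pays 65 ETH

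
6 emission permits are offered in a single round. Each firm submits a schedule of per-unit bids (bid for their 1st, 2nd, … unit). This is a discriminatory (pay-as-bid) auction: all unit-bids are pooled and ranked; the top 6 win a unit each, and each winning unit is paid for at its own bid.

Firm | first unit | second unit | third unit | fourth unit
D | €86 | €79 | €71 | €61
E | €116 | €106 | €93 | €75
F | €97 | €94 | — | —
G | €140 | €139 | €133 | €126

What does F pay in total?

Merging the schedules and taking the best 6: 140 (G-1), 139 (G-2), 133 (G-3), 126 (G-4), 116 (E-1), 106 (E-2)
Next rejected bid: €97 (not a price — pay-as-bid).
F wins no units.

F pays €0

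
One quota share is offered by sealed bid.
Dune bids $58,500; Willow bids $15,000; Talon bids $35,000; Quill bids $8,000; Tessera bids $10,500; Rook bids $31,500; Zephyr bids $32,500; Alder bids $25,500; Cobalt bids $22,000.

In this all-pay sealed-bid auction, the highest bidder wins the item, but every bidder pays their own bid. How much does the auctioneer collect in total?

Bids ranked: 58,500 (Dune) > 35,000 (Talon) > 32,500 (Zephyr) > 31,500 (Rook) > 25,500 (Alder) > 22,000 (Cobalt) > …
Every bidder forfeits their bid regardless of winning.
Revenue = 58,500 + 15,000 + 35,000 + 8,000 + 10,500 + 31,500 + 32,500 + 25,500 + 22,000 = $238,500.

Total revenue: $238,500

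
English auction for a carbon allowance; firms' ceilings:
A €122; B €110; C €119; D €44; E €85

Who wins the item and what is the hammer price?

Ascending (English) auction: the price rises until one bidder remains; the winner pays the price at which the last rival dropped out.
Sorting limits: 122 (A) > 119 (C) > 110 (B) > 85 (E) > 44 (D)
C is the last rival to drop out, at €119; A remains and wins at that price.

A wins at €119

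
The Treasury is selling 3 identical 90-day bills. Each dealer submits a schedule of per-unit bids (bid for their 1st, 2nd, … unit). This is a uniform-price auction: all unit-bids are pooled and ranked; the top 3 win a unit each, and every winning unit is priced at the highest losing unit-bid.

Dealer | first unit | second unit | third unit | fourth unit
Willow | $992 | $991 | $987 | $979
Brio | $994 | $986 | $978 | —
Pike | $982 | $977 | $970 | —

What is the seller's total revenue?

Total revenue: $2,961

Merging the schedules and taking the best 3: 994 (Brio-1), 992 (Willow-1), 991 (Willow-2)
Highest rejected unit-bid = $987.
Allocation: Brio 1, Willow 2. Every unit priced at $987.
Revenue = 3 × 987 = $2,961.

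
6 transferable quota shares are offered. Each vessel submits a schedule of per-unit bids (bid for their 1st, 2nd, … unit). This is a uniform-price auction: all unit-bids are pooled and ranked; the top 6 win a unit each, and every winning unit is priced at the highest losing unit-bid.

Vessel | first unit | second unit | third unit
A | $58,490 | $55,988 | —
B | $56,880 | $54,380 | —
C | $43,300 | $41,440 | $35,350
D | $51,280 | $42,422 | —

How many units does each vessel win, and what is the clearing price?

A 2, B 2, C 1, D 1; clearing price $42,422

All unit-bids, highest first — top 6: 58,490 (A-1), 56,880 (B-1), 55,988 (A-2), 54,380 (B-2), 51,280 (D-1), 43,300 (C-1)
The (k+1)-th unit-bid is $42,422.
Allocation: A 2, B 2, C 1, D 1.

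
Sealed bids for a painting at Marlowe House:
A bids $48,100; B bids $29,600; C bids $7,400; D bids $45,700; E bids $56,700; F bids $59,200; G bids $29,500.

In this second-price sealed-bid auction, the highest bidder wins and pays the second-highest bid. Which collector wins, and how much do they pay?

Rule: the highest bidder wins and pays the second-highest bid.
Bids in order: 59,200 (F) > 56,700 (E) > 48,100 (A) > 45,700 (D) > 29,600 (B) > 29,500 (G) > …
F wins with the highest bid; price is set by the runner-up at $56,700.

F pays $56,700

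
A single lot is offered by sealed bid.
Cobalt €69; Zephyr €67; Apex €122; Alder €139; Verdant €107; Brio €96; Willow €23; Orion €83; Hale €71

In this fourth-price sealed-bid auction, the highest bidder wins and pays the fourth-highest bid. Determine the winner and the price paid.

Alder pays €96

Bids in order: 139 (Alder) > 122 (Apex) > 107 (Verdant) > 96 (Brio) > 83 (Orion) > 71 (Hale) > …
Alder is highest; pays the fourth-highest bid, €96.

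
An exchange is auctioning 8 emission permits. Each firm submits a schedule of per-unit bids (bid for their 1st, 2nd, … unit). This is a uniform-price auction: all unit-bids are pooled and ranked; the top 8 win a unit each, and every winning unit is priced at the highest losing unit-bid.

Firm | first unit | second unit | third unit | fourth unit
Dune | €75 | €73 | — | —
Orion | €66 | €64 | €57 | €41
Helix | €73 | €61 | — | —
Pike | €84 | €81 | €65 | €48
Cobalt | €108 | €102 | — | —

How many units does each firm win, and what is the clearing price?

Cobalt 2, Dune 2, Helix 1, Orion 1, Pike 2; clearing price €65

Pooled unit-bids ranked (top 8): 108 (Cobalt-1), 102 (Cobalt-2), 84 (Pike-1), 81 (Pike-2), 75 (Dune-1), 73 (Dune-2), 73 (Helix-1), 66 (Orion-1)
Highest rejected unit-bid = €65.
Allocation: Cobalt 2, Dune 2, Helix 1, Orion 1, Pike 2.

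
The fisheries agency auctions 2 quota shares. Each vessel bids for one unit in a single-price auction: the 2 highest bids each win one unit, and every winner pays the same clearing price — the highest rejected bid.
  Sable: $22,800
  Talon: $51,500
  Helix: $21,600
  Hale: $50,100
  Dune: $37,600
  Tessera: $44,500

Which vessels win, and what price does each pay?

Talon, Hale; each pays $44,500

Sorting: 51,500 (Talon), 50,100 (Hale), 44,500 (Tessera), 37,600 (Dune), …
The 2 highest are Talon, Hale.
Highest unsuccessful bid: $44,500 → clearing price.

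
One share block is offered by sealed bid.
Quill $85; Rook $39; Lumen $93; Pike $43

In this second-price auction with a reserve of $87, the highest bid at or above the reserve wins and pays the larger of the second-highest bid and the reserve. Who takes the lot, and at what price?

Lumen pays $87

Bids in order: 93 (Lumen) > 85 (Quill) > 43 (Pike) > 39 (Rook)
Highest eligible bid: Lumen at $93.
Second-highest bid $85 is below the reserve $87, so the reserve binds → payment $87.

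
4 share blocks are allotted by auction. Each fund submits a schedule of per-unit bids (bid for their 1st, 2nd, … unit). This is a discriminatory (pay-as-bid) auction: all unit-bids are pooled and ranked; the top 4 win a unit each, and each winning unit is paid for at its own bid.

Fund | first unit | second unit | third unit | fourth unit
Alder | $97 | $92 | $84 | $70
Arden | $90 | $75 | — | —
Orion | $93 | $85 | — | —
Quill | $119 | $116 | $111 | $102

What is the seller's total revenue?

Total revenue: $448

Merging the schedules and taking the best 4: 119 (Quill-1), 116 (Quill-2), 111 (Quill-3), 102 (Quill-4)
Next rejected bid: $97 (not a price — pay-as-bid).
Each winning unit pays its own bid.
Revenue = 119 + 116 + 111 + 102 = $448.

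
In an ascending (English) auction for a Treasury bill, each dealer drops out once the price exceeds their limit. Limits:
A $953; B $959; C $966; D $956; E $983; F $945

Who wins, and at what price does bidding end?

E wins at $966

Rule: the price rises until one bidder remains; the winner pays the price at which the last rival dropped out.
Limits ranked: 983 (E) > 966 (C) > 959 (B) > 956 (D) > 953 (A) > 945 (F)
Bidding ends when C exits at $966; E takes it.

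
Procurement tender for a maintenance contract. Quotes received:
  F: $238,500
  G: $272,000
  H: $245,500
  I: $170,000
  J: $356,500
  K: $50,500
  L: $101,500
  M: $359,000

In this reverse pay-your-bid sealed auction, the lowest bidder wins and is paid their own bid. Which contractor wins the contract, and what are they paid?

K is paid $50,500

Sorting bids: 50,500 (K) < 101,500 (L) < 170,000 (I) < 238,500 (F) < 245,500 (H) < 272,000 (G) < …
K has the lowest bid and is paid exactly that: $50,500.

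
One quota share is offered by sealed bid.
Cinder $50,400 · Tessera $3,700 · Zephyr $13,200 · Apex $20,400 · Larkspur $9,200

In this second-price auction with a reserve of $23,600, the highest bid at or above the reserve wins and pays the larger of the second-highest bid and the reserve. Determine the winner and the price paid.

Sorting bids: 50,400 (Cinder) > 20,400 (Apex) > 13,200 (Zephyr) > 9,200 (Larkspur) > 3,700 (Tessera)
Highest eligible bid: Cinder at $50,400.
max(second-highest $20,400, reserve $23,600) = $23,600.

Cinder pays $23,600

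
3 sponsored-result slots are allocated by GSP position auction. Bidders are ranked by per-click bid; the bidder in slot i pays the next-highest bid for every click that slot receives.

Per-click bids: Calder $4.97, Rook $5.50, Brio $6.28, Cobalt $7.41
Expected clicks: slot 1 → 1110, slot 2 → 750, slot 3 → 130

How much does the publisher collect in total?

Per-click bids in order: $7.41 (Cobalt) > $6.28 (Brio) > $5.50 (Rook) > $4.97 (Calder)
Slot 1: Cobalt pays $6.28 × 1110 = $6970.80
Slot 2: Brio pays $5.50 × 750 = $4125.00
Slot 3: Rook pays $4.97 × 130 = $646.10
Total = $11741.90

Total revenue: $11741.90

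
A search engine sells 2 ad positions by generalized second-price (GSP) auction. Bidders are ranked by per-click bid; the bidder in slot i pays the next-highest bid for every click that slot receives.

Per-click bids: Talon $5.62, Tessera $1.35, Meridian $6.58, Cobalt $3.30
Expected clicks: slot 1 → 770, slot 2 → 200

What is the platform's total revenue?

Ranked by bid: $6.58 (Meridian) > $5.62 (Talon) > $3.30 (Cobalt) > …
Slot 1: Meridian pays $5.62 × 770 = $4327.40
Slot 2: Talon pays $3.30 × 200 = $660.00
Total = $4987.40

Total revenue: $4987.40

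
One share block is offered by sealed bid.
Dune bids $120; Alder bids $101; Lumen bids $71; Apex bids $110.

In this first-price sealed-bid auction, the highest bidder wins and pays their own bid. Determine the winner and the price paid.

Dune pays $120

Bids ranked: 120 (Dune) > 110 (Apex) > 101 (Alder) > 71 (Lumen)
First-price: Dune pays what they bid, $120.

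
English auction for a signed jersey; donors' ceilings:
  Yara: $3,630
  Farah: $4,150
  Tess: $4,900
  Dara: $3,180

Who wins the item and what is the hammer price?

Tess wins at $4,150

Limits ranked: 4,900 (Tess) > 4,150 (Farah) > 3,630 (Yara) > 3,180 (Dara)
Once the price passes $4,150, only Tess is left; the hammer falls at Farah's limit of $4,150.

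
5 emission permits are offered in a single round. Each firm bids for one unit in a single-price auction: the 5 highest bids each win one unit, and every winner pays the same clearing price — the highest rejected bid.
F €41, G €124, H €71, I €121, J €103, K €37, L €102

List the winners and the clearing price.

G, I, J, L, H; each pays €41

Bids ranked high→low: 124 (G), 121 (I), 103 (J), 102 (L), 71 (H), 41 (F), 37 (K)
The 5 highest are G, I, J, L, H.
Highest unsuccessful bid: €41 → clearing price.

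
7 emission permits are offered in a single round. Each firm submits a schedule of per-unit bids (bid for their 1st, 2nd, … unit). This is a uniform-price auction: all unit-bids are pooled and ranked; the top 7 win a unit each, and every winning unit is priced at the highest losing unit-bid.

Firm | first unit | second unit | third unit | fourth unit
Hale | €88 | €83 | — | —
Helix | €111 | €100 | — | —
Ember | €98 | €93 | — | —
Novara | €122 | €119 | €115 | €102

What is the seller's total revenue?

Pooled unit-bids ranked (top 7): 122 (Novara-1), 119 (Novara-2), 115 (Novara-3), 111 (Helix-1), 102 (Novara-4), 100 (Helix-2), 98 (Ember-1)
The (k+1)-th unit-bid is €93.
Allocation: Ember 1, Helix 2, Novara 4. Every unit priced at €93.
Revenue = 7 × 93 = €651.

Total revenue: €651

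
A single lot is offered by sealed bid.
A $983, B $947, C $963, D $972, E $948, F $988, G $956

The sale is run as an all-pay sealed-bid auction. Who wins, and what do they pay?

F pays $988

Rule: the highest bidder wins the item, but every bidder pays their own bid.
Bids ranked: 988 (F) > 983 (A) > 972 (D) > 963 (C) > 956 (G) > 948 (E) > …
F is highest and takes the item; every bidder forfeits their bid.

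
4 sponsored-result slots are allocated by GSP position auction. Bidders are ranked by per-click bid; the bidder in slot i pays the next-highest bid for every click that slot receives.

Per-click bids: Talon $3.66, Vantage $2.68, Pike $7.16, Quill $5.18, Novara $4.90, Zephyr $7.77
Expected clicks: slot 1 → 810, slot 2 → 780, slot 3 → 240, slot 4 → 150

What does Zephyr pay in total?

Zephyr pays $5799.60

Sorting advertisers: $7.77 (Zephyr) > $7.16 (Pike) > $5.18 (Quill) > $4.90 (Novara) > $3.66 (Talon) > …
Zephyr holds slot 1 → pays next bid $7.16 × 810 clicks = $5799.60.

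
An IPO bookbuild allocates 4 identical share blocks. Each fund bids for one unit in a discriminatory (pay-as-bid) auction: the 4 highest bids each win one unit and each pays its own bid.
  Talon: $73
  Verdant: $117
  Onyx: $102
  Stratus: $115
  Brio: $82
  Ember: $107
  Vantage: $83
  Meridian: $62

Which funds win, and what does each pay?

Verdant $117, Stratus $115, Ember $107, Onyx $102

Ordering the bids: 117 (Verdant), 115 (Stratus), 107 (Ember), 102 (Onyx), 83 (Vantage), 82 (Brio), …
Top 4: Verdant, Stratus, Ember, Onyx.
Each winner pays its own bid: Verdant $117, Stratus $115, Ember $107, Onyx $102.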